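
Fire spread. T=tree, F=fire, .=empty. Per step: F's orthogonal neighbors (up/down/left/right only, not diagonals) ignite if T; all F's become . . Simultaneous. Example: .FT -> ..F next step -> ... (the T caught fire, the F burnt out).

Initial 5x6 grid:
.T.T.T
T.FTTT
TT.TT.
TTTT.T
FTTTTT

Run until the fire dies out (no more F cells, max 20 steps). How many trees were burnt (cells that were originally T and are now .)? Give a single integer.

Step 1: +3 fires, +2 burnt (F count now 3)
Step 2: +6 fires, +3 burnt (F count now 6)
Step 3: +7 fires, +6 burnt (F count now 7)
Step 4: +2 fires, +7 burnt (F count now 2)
Step 5: +1 fires, +2 burnt (F count now 1)
Step 6: +1 fires, +1 burnt (F count now 1)
Step 7: +0 fires, +1 burnt (F count now 0)
Fire out after step 7
Initially T: 21, now '.': 29
Total burnt (originally-T cells now '.'): 20

Answer: 20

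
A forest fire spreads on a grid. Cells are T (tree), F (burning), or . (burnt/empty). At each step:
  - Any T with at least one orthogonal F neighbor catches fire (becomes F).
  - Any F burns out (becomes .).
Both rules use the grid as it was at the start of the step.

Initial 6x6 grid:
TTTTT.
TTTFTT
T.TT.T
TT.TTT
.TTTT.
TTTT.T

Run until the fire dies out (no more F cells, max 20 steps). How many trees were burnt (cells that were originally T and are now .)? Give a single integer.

Step 1: +4 fires, +1 burnt (F count now 4)
Step 2: +6 fires, +4 burnt (F count now 6)
Step 3: +5 fires, +6 burnt (F count now 5)
Step 4: +6 fires, +5 burnt (F count now 6)
Step 5: +3 fires, +6 burnt (F count now 3)
Step 6: +2 fires, +3 burnt (F count now 2)
Step 7: +1 fires, +2 burnt (F count now 1)
Step 8: +0 fires, +1 burnt (F count now 0)
Fire out after step 8
Initially T: 28, now '.': 35
Total burnt (originally-T cells now '.'): 27

Answer: 27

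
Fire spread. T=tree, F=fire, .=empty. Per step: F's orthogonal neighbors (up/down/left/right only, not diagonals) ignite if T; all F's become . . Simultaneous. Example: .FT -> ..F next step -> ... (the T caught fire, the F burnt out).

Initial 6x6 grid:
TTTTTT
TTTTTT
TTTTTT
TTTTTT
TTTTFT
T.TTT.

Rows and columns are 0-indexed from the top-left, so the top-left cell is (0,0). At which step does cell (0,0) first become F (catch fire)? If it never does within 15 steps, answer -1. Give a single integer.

Step 1: cell (0,0)='T' (+4 fires, +1 burnt)
Step 2: cell (0,0)='T' (+5 fires, +4 burnt)
Step 3: cell (0,0)='T' (+6 fires, +5 burnt)
Step 4: cell (0,0)='T' (+6 fires, +6 burnt)
Step 5: cell (0,0)='T' (+6 fires, +6 burnt)
Step 6: cell (0,0)='T' (+3 fires, +6 burnt)
Step 7: cell (0,0)='T' (+2 fires, +3 burnt)
Step 8: cell (0,0)='F' (+1 fires, +2 burnt)
  -> target ignites at step 8
Step 9: cell (0,0)='.' (+0 fires, +1 burnt)
  fire out at step 9

8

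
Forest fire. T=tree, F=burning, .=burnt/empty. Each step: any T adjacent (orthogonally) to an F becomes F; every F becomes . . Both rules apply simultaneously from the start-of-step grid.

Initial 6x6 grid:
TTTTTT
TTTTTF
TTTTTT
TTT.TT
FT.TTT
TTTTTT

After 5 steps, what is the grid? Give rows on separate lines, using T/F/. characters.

Step 1: 6 trees catch fire, 2 burn out
  TTTTTF
  TTTTF.
  TTTTTF
  FTT.TT
  .F.TTT
  FTTTTT
Step 2: 7 trees catch fire, 6 burn out
  TTTTF.
  TTTF..
  FTTTF.
  .FT.TF
  ...TTT
  .FTTTT
Step 3: 9 trees catch fire, 7 burn out
  TTTF..
  FTF...
  .FTF..
  ..F.F.
  ...TTF
  ..FTTT
Step 4: 7 trees catch fire, 9 burn out
  FTF...
  .F....
  ..F...
  ......
  ...TF.
  ...FTF
Step 5: 3 trees catch fire, 7 burn out
  .F....
  ......
  ......
  ......
  ...F..
  ....F.

.F....
......
......
......
...F..
....F.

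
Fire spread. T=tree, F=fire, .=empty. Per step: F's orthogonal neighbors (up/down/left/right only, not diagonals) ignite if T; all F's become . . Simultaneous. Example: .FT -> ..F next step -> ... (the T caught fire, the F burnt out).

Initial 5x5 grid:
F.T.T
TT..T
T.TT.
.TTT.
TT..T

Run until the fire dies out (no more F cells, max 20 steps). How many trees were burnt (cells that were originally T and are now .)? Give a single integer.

Step 1: +1 fires, +1 burnt (F count now 1)
Step 2: +2 fires, +1 burnt (F count now 2)
Step 3: +0 fires, +2 burnt (F count now 0)
Fire out after step 3
Initially T: 14, now '.': 14
Total burnt (originally-T cells now '.'): 3

Answer: 3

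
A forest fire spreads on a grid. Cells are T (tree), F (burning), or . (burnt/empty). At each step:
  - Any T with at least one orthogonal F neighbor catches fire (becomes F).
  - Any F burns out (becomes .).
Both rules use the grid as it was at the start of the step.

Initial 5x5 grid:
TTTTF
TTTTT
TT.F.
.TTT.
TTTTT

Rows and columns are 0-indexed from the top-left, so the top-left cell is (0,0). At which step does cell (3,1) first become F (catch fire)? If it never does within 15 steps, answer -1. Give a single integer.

Step 1: cell (3,1)='T' (+4 fires, +2 burnt)
Step 2: cell (3,1)='T' (+4 fires, +4 burnt)
Step 3: cell (3,1)='F' (+5 fires, +4 burnt)
  -> target ignites at step 3
Step 4: cell (3,1)='.' (+4 fires, +5 burnt)
Step 5: cell (3,1)='.' (+2 fires, +4 burnt)
Step 6: cell (3,1)='.' (+0 fires, +2 burnt)
  fire out at step 6

3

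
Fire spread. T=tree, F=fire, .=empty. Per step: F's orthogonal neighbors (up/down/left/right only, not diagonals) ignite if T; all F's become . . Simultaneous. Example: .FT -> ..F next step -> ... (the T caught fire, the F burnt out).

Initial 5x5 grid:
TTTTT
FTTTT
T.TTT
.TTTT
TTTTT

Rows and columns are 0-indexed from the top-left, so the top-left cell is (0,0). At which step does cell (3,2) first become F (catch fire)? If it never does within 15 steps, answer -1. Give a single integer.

Step 1: cell (3,2)='T' (+3 fires, +1 burnt)
Step 2: cell (3,2)='T' (+2 fires, +3 burnt)
Step 3: cell (3,2)='T' (+3 fires, +2 burnt)
Step 4: cell (3,2)='F' (+4 fires, +3 burnt)
  -> target ignites at step 4
Step 5: cell (3,2)='.' (+5 fires, +4 burnt)
Step 6: cell (3,2)='.' (+3 fires, +5 burnt)
Step 7: cell (3,2)='.' (+2 fires, +3 burnt)
Step 8: cell (3,2)='.' (+0 fires, +2 burnt)
  fire out at step 8

4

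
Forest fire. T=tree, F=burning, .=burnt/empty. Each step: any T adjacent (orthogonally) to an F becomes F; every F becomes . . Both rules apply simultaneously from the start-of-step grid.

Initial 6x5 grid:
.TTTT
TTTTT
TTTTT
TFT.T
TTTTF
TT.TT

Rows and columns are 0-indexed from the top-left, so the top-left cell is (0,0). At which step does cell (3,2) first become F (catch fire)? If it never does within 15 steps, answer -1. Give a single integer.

Step 1: cell (3,2)='F' (+7 fires, +2 burnt)
  -> target ignites at step 1
Step 2: cell (3,2)='.' (+8 fires, +7 burnt)
Step 3: cell (3,2)='.' (+6 fires, +8 burnt)
Step 4: cell (3,2)='.' (+3 fires, +6 burnt)
Step 5: cell (3,2)='.' (+1 fires, +3 burnt)
Step 6: cell (3,2)='.' (+0 fires, +1 burnt)
  fire out at step 6

1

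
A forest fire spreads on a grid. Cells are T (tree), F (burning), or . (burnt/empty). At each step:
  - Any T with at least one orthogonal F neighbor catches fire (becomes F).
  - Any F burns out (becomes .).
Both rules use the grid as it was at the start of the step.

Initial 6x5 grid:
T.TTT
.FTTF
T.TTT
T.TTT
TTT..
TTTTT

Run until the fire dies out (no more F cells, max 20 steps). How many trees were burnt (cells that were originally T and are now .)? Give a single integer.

Answer: 21

Derivation:
Step 1: +4 fires, +2 burnt (F count now 4)
Step 2: +5 fires, +4 burnt (F count now 5)
Step 3: +2 fires, +5 burnt (F count now 2)
Step 4: +1 fires, +2 burnt (F count now 1)
Step 5: +2 fires, +1 burnt (F count now 2)
Step 6: +3 fires, +2 burnt (F count now 3)
Step 7: +3 fires, +3 burnt (F count now 3)
Step 8: +1 fires, +3 burnt (F count now 1)
Step 9: +0 fires, +1 burnt (F count now 0)
Fire out after step 9
Initially T: 22, now '.': 29
Total burnt (originally-T cells now '.'): 21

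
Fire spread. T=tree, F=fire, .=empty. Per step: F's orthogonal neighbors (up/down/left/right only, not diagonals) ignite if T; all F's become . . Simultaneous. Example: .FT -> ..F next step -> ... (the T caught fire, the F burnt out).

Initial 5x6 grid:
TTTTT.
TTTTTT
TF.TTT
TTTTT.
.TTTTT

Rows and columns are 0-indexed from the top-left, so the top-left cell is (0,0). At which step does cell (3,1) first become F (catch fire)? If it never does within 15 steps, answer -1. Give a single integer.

Step 1: cell (3,1)='F' (+3 fires, +1 burnt)
  -> target ignites at step 1
Step 2: cell (3,1)='.' (+6 fires, +3 burnt)
Step 3: cell (3,1)='.' (+5 fires, +6 burnt)
Step 4: cell (3,1)='.' (+5 fires, +5 burnt)
Step 5: cell (3,1)='.' (+4 fires, +5 burnt)
Step 6: cell (3,1)='.' (+2 fires, +4 burnt)
Step 7: cell (3,1)='.' (+0 fires, +2 burnt)
  fire out at step 7

1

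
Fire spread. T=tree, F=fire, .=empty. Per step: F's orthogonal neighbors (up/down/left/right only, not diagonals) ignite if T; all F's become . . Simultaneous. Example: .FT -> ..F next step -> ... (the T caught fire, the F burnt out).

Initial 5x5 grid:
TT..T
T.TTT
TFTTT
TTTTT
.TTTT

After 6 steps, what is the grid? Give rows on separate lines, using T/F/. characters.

Step 1: 3 trees catch fire, 1 burn out
  TT..T
  T.TTT
  F.FTT
  TFTTT
  .TTTT
Step 2: 6 trees catch fire, 3 burn out
  TT..T
  F.FTT
  ...FT
  F.FTT
  .FTTT
Step 3: 5 trees catch fire, 6 burn out
  FT..T
  ...FT
  ....F
  ...FT
  ..FTT
Step 4: 4 trees catch fire, 5 burn out
  .F..T
  ....F
  .....
  ....F
  ...FT
Step 5: 2 trees catch fire, 4 burn out
  ....F
  .....
  .....
  .....
  ....F
Step 6: 0 trees catch fire, 2 burn out
  .....
  .....
  .....
  .....
  .....

.....
.....
.....
.....
.....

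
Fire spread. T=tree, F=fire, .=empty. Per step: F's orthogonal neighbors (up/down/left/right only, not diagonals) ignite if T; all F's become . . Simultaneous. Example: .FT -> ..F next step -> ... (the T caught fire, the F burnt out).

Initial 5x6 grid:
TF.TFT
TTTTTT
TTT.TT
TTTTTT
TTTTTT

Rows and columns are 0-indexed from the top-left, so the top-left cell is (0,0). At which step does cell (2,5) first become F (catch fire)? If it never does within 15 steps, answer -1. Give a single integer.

Step 1: cell (2,5)='T' (+5 fires, +2 burnt)
Step 2: cell (2,5)='T' (+6 fires, +5 burnt)
Step 3: cell (2,5)='F' (+5 fires, +6 burnt)
  -> target ignites at step 3
Step 4: cell (2,5)='.' (+6 fires, +5 burnt)
Step 5: cell (2,5)='.' (+4 fires, +6 burnt)
Step 6: cell (2,5)='.' (+0 fires, +4 burnt)
  fire out at step 6

3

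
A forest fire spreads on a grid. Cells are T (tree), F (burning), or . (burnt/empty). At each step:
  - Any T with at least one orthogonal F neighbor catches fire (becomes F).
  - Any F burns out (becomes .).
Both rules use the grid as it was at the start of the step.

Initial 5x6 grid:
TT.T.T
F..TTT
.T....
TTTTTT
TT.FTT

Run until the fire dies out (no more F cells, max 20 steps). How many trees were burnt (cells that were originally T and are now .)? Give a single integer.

Answer: 13

Derivation:
Step 1: +3 fires, +2 burnt (F count now 3)
Step 2: +4 fires, +3 burnt (F count now 4)
Step 3: +2 fires, +4 burnt (F count now 2)
Step 4: +3 fires, +2 burnt (F count now 3)
Step 5: +1 fires, +3 burnt (F count now 1)
Step 6: +0 fires, +1 burnt (F count now 0)
Fire out after step 6
Initially T: 18, now '.': 25
Total burnt (originally-T cells now '.'): 13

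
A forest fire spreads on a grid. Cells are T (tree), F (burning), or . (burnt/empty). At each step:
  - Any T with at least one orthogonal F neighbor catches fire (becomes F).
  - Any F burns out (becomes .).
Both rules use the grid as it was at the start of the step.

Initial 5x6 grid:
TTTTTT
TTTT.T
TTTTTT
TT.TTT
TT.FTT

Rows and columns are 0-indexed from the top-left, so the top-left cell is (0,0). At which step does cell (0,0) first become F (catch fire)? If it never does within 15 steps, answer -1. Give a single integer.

Step 1: cell (0,0)='T' (+2 fires, +1 burnt)
Step 2: cell (0,0)='T' (+3 fires, +2 burnt)
Step 3: cell (0,0)='T' (+4 fires, +3 burnt)
Step 4: cell (0,0)='T' (+4 fires, +4 burnt)
Step 5: cell (0,0)='T' (+6 fires, +4 burnt)
Step 6: cell (0,0)='T' (+5 fires, +6 burnt)
Step 7: cell (0,0)='F' (+2 fires, +5 burnt)
  -> target ignites at step 7
Step 8: cell (0,0)='.' (+0 fires, +2 burnt)
  fire out at step 8

7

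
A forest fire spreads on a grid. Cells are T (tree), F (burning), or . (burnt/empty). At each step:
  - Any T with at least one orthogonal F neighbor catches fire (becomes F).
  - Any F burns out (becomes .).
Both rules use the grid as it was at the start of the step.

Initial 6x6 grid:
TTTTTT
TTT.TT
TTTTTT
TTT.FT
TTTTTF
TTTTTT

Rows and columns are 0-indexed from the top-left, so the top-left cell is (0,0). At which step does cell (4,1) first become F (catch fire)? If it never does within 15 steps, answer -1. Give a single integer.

Step 1: cell (4,1)='T' (+4 fires, +2 burnt)
Step 2: cell (4,1)='T' (+5 fires, +4 burnt)
Step 3: cell (4,1)='T' (+5 fires, +5 burnt)
Step 4: cell (4,1)='F' (+7 fires, +5 burnt)
  -> target ignites at step 4
Step 5: cell (4,1)='.' (+6 fires, +7 burnt)
Step 6: cell (4,1)='.' (+4 fires, +6 burnt)
Step 7: cell (4,1)='.' (+1 fires, +4 burnt)
Step 8: cell (4,1)='.' (+0 fires, +1 burnt)
  fire out at step 8

4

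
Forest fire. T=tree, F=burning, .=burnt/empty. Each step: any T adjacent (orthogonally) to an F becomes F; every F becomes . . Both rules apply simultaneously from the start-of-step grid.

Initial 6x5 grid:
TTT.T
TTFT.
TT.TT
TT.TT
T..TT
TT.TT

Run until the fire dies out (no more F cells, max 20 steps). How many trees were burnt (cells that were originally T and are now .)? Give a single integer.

Step 1: +3 fires, +1 burnt (F count now 3)
Step 2: +4 fires, +3 burnt (F count now 4)
Step 3: +5 fires, +4 burnt (F count now 5)
Step 4: +3 fires, +5 burnt (F count now 3)
Step 5: +3 fires, +3 burnt (F count now 3)
Step 6: +2 fires, +3 burnt (F count now 2)
Step 7: +1 fires, +2 burnt (F count now 1)
Step 8: +0 fires, +1 burnt (F count now 0)
Fire out after step 8
Initially T: 22, now '.': 29
Total burnt (originally-T cells now '.'): 21

Answer: 21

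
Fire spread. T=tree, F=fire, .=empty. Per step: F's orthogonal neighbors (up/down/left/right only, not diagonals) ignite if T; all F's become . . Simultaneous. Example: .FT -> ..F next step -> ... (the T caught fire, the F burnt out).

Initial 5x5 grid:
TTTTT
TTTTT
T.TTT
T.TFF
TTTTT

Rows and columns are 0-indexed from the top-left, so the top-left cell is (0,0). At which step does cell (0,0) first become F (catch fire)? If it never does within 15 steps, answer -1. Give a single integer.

Step 1: cell (0,0)='T' (+5 fires, +2 burnt)
Step 2: cell (0,0)='T' (+4 fires, +5 burnt)
Step 3: cell (0,0)='T' (+4 fires, +4 burnt)
Step 4: cell (0,0)='T' (+3 fires, +4 burnt)
Step 5: cell (0,0)='T' (+3 fires, +3 burnt)
Step 6: cell (0,0)='F' (+2 fires, +3 burnt)
  -> target ignites at step 6
Step 7: cell (0,0)='.' (+0 fires, +2 burnt)
  fire out at step 7

6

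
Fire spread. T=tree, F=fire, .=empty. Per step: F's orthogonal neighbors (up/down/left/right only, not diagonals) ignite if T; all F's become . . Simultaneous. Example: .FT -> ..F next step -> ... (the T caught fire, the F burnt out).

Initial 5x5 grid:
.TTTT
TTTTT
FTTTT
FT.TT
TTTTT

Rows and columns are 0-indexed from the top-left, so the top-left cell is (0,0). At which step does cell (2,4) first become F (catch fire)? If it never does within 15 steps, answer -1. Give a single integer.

Step 1: cell (2,4)='T' (+4 fires, +2 burnt)
Step 2: cell (2,4)='T' (+3 fires, +4 burnt)
Step 3: cell (2,4)='T' (+4 fires, +3 burnt)
Step 4: cell (2,4)='F' (+5 fires, +4 burnt)
  -> target ignites at step 4
Step 5: cell (2,4)='.' (+4 fires, +5 burnt)
Step 6: cell (2,4)='.' (+1 fires, +4 burnt)
Step 7: cell (2,4)='.' (+0 fires, +1 burnt)
  fire out at step 7

4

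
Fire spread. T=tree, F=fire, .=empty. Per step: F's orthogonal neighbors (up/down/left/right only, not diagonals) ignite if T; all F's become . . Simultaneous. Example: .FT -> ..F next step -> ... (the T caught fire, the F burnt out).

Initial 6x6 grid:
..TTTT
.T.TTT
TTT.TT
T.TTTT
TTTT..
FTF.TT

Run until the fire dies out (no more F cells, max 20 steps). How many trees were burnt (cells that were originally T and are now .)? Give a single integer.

Step 1: +3 fires, +2 burnt (F count now 3)
Step 2: +4 fires, +3 burnt (F count now 4)
Step 3: +3 fires, +4 burnt (F count now 3)
Step 4: +2 fires, +3 burnt (F count now 2)
Step 5: +3 fires, +2 burnt (F count now 3)
Step 6: +2 fires, +3 burnt (F count now 2)
Step 7: +3 fires, +2 burnt (F count now 3)
Step 8: +2 fires, +3 burnt (F count now 2)
Step 9: +1 fires, +2 burnt (F count now 1)
Step 10: +0 fires, +1 burnt (F count now 0)
Fire out after step 10
Initially T: 25, now '.': 34
Total burnt (originally-T cells now '.'): 23

Answer: 23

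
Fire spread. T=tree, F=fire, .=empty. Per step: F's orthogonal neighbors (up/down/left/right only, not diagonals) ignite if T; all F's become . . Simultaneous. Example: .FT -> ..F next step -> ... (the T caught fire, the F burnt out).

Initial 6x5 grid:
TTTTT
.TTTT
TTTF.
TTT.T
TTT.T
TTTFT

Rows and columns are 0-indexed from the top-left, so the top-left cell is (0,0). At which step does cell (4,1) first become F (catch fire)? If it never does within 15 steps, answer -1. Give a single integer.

Step 1: cell (4,1)='T' (+4 fires, +2 burnt)
Step 2: cell (4,1)='T' (+8 fires, +4 burnt)
Step 3: cell (4,1)='F' (+8 fires, +8 burnt)
  -> target ignites at step 3
Step 4: cell (4,1)='.' (+3 fires, +8 burnt)
Step 5: cell (4,1)='.' (+1 fires, +3 burnt)
Step 6: cell (4,1)='.' (+0 fires, +1 burnt)
  fire out at step 6

3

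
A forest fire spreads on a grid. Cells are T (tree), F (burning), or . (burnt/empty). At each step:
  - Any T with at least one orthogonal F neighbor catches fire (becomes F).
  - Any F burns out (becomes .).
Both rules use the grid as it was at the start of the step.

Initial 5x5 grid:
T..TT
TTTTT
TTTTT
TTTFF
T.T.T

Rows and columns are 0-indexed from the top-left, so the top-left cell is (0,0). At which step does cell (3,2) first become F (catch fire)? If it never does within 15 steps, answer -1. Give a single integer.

Step 1: cell (3,2)='F' (+4 fires, +2 burnt)
  -> target ignites at step 1
Step 2: cell (3,2)='.' (+5 fires, +4 burnt)
Step 3: cell (3,2)='.' (+5 fires, +5 burnt)
Step 4: cell (3,2)='.' (+3 fires, +5 burnt)
Step 5: cell (3,2)='.' (+1 fires, +3 burnt)
Step 6: cell (3,2)='.' (+1 fires, +1 burnt)
Step 7: cell (3,2)='.' (+0 fires, +1 burnt)
  fire out at step 7

1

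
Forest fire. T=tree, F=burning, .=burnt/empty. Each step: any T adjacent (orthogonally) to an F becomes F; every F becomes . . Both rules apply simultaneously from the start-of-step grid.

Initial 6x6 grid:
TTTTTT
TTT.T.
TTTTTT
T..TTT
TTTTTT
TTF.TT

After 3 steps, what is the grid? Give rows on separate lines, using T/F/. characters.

Step 1: 2 trees catch fire, 1 burn out
  TTTTTT
  TTT.T.
  TTTTTT
  T..TTT
  TTFTTT
  TF..TT
Step 2: 3 trees catch fire, 2 burn out
  TTTTTT
  TTT.T.
  TTTTTT
  T..TTT
  TF.FTT
  F...TT
Step 3: 3 trees catch fire, 3 burn out
  TTTTTT
  TTT.T.
  TTTTTT
  T..FTT
  F...FT
  ....TT

TTTTTT
TTT.T.
TTTTTT
T..FTT
F...FT
....TT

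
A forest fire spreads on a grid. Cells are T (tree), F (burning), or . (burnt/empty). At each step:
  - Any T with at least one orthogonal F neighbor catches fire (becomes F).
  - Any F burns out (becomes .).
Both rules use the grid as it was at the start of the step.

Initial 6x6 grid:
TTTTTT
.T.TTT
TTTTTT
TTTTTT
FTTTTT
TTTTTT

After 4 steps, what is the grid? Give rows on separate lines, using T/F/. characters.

Step 1: 3 trees catch fire, 1 burn out
  TTTTTT
  .T.TTT
  TTTTTT
  FTTTTT
  .FTTTT
  FTTTTT
Step 2: 4 trees catch fire, 3 burn out
  TTTTTT
  .T.TTT
  FTTTTT
  .FTTTT
  ..FTTT
  .FTTTT
Step 3: 4 trees catch fire, 4 burn out
  TTTTTT
  .T.TTT
  .FTTTT
  ..FTTT
  ...FTT
  ..FTTT
Step 4: 5 trees catch fire, 4 burn out
  TTTTTT
  .F.TTT
  ..FTTT
  ...FTT
  ....FT
  ...FTT

TTTTTT
.F.TTT
..FTTT
...FTT
....FT
...FTT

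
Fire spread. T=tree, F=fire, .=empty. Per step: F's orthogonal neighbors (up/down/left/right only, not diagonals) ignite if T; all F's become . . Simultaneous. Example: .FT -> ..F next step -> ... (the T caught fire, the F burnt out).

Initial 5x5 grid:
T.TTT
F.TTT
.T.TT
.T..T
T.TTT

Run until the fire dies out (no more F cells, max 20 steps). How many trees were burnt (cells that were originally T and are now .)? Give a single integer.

Step 1: +1 fires, +1 burnt (F count now 1)
Step 2: +0 fires, +1 burnt (F count now 0)
Fire out after step 2
Initially T: 16, now '.': 10
Total burnt (originally-T cells now '.'): 1

Answer: 1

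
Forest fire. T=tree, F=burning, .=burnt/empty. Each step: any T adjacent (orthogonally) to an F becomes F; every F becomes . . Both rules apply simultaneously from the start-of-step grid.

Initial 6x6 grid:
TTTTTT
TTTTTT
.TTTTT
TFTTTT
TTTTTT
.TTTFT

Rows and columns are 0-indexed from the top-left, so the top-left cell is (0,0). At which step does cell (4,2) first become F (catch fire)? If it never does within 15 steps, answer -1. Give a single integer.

Step 1: cell (4,2)='T' (+7 fires, +2 burnt)
Step 2: cell (4,2)='F' (+10 fires, +7 burnt)
  -> target ignites at step 2
Step 3: cell (4,2)='.' (+6 fires, +10 burnt)
Step 4: cell (4,2)='.' (+5 fires, +6 burnt)
Step 5: cell (4,2)='.' (+3 fires, +5 burnt)
Step 6: cell (4,2)='.' (+1 fires, +3 burnt)
Step 7: cell (4,2)='.' (+0 fires, +1 burnt)
  fire out at step 7

2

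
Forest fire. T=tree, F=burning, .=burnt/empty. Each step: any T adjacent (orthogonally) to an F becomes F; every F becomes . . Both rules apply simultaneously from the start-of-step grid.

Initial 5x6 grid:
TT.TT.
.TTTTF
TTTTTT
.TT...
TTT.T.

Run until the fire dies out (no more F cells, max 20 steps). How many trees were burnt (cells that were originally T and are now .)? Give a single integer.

Answer: 19

Derivation:
Step 1: +2 fires, +1 burnt (F count now 2)
Step 2: +3 fires, +2 burnt (F count now 3)
Step 3: +3 fires, +3 burnt (F count now 3)
Step 4: +2 fires, +3 burnt (F count now 2)
Step 5: +3 fires, +2 burnt (F count now 3)
Step 6: +4 fires, +3 burnt (F count now 4)
Step 7: +1 fires, +4 burnt (F count now 1)
Step 8: +1 fires, +1 burnt (F count now 1)
Step 9: +0 fires, +1 burnt (F count now 0)
Fire out after step 9
Initially T: 20, now '.': 29
Total burnt (originally-T cells now '.'): 19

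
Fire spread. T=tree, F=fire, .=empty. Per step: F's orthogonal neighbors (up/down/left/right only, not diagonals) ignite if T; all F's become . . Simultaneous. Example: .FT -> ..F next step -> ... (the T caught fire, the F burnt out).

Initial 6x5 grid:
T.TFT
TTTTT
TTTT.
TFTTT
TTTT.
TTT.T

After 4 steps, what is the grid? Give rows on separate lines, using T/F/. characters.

Step 1: 7 trees catch fire, 2 burn out
  T.F.F
  TTTFT
  TFTT.
  F.FTT
  TFTT.
  TTT.T
Step 2: 10 trees catch fire, 7 burn out
  T....
  TFF.F
  F.FF.
  ...FT
  F.FT.
  TFT.T
Step 3: 5 trees catch fire, 10 burn out
  T....
  F....
  .....
  ....F
  ...F.
  F.F.T
Step 4: 1 trees catch fire, 5 burn out
  F....
  .....
  .....
  .....
  .....
  ....T

F....
.....
.....
.....
.....
....T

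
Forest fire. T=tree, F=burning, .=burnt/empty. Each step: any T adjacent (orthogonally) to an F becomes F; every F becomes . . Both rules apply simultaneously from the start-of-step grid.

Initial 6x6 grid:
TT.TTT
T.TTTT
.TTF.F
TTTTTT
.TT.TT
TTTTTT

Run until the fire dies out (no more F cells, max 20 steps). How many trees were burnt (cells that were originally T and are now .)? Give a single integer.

Step 1: +5 fires, +2 burnt (F count now 5)
Step 2: +8 fires, +5 burnt (F count now 8)
Step 3: +5 fires, +8 burnt (F count now 5)
Step 4: +4 fires, +5 burnt (F count now 4)
Step 5: +2 fires, +4 burnt (F count now 2)
Step 6: +1 fires, +2 burnt (F count now 1)
Step 7: +0 fires, +1 burnt (F count now 0)
Fire out after step 7
Initially T: 28, now '.': 33
Total burnt (originally-T cells now '.'): 25

Answer: 25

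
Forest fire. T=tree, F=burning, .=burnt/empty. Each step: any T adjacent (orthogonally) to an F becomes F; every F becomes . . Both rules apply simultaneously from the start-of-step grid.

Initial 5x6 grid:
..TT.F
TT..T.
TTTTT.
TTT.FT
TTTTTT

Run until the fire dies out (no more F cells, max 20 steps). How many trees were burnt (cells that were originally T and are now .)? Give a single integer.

Answer: 18

Derivation:
Step 1: +3 fires, +2 burnt (F count now 3)
Step 2: +4 fires, +3 burnt (F count now 4)
Step 3: +2 fires, +4 burnt (F count now 2)
Step 4: +3 fires, +2 burnt (F count now 3)
Step 5: +4 fires, +3 burnt (F count now 4)
Step 6: +2 fires, +4 burnt (F count now 2)
Step 7: +0 fires, +2 burnt (F count now 0)
Fire out after step 7
Initially T: 20, now '.': 28
Total burnt (originally-T cells now '.'): 18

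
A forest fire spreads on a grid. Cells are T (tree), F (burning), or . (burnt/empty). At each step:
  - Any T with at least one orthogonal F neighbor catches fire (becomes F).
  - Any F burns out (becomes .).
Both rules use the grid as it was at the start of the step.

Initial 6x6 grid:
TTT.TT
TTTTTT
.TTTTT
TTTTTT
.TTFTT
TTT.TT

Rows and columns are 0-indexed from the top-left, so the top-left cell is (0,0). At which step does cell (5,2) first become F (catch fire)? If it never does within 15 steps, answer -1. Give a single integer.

Step 1: cell (5,2)='T' (+3 fires, +1 burnt)
Step 2: cell (5,2)='F' (+7 fires, +3 burnt)
  -> target ignites at step 2
Step 3: cell (5,2)='.' (+7 fires, +7 burnt)
Step 4: cell (5,2)='.' (+6 fires, +7 burnt)
Step 5: cell (5,2)='.' (+4 fires, +6 burnt)
Step 6: cell (5,2)='.' (+3 fires, +4 burnt)
Step 7: cell (5,2)='.' (+1 fires, +3 burnt)
Step 8: cell (5,2)='.' (+0 fires, +1 burnt)
  fire out at step 8

2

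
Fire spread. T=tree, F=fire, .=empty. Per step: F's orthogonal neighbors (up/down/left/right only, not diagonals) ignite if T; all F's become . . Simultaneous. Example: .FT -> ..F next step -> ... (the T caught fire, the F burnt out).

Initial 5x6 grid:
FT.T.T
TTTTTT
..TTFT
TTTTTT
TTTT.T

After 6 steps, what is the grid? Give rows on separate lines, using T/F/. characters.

Step 1: 6 trees catch fire, 2 burn out
  .F.T.T
  FTTTFT
  ..TF.F
  TTTTFT
  TTTT.T
Step 2: 6 trees catch fire, 6 burn out
  ...T.T
  .FTF.F
  ..F...
  TTTF.F
  TTTT.T
Step 3: 6 trees catch fire, 6 burn out
  ...F.F
  ..F...
  ......
  TTF...
  TTTF.F
Step 4: 2 trees catch fire, 6 burn out
  ......
  ......
  ......
  TF....
  TTF...
Step 5: 2 trees catch fire, 2 burn out
  ......
  ......
  ......
  F.....
  TF....
Step 6: 1 trees catch fire, 2 burn out
  ......
  ......
  ......
  ......
  F.....

......
......
......
......
F.....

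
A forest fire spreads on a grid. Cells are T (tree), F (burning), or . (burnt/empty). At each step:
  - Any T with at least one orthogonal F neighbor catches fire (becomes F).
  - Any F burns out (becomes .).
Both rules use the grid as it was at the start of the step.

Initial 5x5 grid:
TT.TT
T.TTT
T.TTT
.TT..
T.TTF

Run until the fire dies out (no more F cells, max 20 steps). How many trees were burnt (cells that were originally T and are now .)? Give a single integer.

Answer: 12

Derivation:
Step 1: +1 fires, +1 burnt (F count now 1)
Step 2: +1 fires, +1 burnt (F count now 1)
Step 3: +1 fires, +1 burnt (F count now 1)
Step 4: +2 fires, +1 burnt (F count now 2)
Step 5: +2 fires, +2 burnt (F count now 2)
Step 6: +2 fires, +2 burnt (F count now 2)
Step 7: +2 fires, +2 burnt (F count now 2)
Step 8: +1 fires, +2 burnt (F count now 1)
Step 9: +0 fires, +1 burnt (F count now 0)
Fire out after step 9
Initially T: 17, now '.': 20
Total burnt (originally-T cells now '.'): 12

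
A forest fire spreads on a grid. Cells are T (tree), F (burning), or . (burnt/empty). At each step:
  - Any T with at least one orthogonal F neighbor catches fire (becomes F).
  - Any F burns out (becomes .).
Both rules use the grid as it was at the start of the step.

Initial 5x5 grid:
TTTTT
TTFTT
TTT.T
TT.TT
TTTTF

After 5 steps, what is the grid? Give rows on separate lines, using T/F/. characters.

Step 1: 6 trees catch fire, 2 burn out
  TTFTT
  TF.FT
  TTF.T
  TT.TF
  TTTF.
Step 2: 8 trees catch fire, 6 burn out
  TF.FT
  F...F
  TF..F
  TT.F.
  TTF..
Step 3: 5 trees catch fire, 8 burn out
  F...F
  .....
  F....
  TF...
  TF...
Step 4: 2 trees catch fire, 5 burn out
  .....
  .....
  .....
  F....
  F....
Step 5: 0 trees catch fire, 2 burn out
  .....
  .....
  .....
  .....
  .....

.....
.....
.....
.....
.....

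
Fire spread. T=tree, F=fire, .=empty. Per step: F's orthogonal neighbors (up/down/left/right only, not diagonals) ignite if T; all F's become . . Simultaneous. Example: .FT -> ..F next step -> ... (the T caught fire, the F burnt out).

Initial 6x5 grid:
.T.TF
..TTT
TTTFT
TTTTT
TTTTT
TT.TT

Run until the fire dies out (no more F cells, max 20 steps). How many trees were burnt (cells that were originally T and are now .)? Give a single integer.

Answer: 22

Derivation:
Step 1: +6 fires, +2 burnt (F count now 6)
Step 2: +5 fires, +6 burnt (F count now 5)
Step 3: +5 fires, +5 burnt (F count now 5)
Step 4: +3 fires, +5 burnt (F count now 3)
Step 5: +2 fires, +3 burnt (F count now 2)
Step 6: +1 fires, +2 burnt (F count now 1)
Step 7: +0 fires, +1 burnt (F count now 0)
Fire out after step 7
Initially T: 23, now '.': 29
Total burnt (originally-T cells now '.'): 22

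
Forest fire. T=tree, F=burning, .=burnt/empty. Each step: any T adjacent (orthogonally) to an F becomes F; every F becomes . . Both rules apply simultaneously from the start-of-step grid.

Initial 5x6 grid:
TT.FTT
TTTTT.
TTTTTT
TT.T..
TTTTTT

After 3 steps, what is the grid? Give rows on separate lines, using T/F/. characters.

Step 1: 2 trees catch fire, 1 burn out
  TT..FT
  TTTFT.
  TTTTTT
  TT.T..
  TTTTTT
Step 2: 4 trees catch fire, 2 burn out
  TT...F
  TTF.F.
  TTTFTT
  TT.T..
  TTTTTT
Step 3: 4 trees catch fire, 4 burn out
  TT....
  TF....
  TTF.FT
  TT.F..
  TTTTTT

TT....
TF....
TTF.FT
TT.F..
TTTTTT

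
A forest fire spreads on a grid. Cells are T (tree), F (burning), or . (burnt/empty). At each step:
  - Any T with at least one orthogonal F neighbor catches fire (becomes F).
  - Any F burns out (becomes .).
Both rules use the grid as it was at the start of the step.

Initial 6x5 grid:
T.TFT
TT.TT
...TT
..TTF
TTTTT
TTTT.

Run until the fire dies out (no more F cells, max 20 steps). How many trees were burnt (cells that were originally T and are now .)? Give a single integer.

Step 1: +6 fires, +2 burnt (F count now 6)
Step 2: +4 fires, +6 burnt (F count now 4)
Step 3: +2 fires, +4 burnt (F count now 2)
Step 4: +2 fires, +2 burnt (F count now 2)
Step 5: +2 fires, +2 burnt (F count now 2)
Step 6: +1 fires, +2 burnt (F count now 1)
Step 7: +0 fires, +1 burnt (F count now 0)
Fire out after step 7
Initially T: 20, now '.': 27
Total burnt (originally-T cells now '.'): 17

Answer: 17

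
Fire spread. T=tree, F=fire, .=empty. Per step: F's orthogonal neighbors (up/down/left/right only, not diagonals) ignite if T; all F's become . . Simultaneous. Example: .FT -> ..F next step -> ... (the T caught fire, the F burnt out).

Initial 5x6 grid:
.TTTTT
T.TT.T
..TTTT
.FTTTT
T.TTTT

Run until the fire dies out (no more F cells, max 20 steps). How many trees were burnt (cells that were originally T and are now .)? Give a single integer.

Step 1: +1 fires, +1 burnt (F count now 1)
Step 2: +3 fires, +1 burnt (F count now 3)
Step 3: +4 fires, +3 burnt (F count now 4)
Step 4: +5 fires, +4 burnt (F count now 5)
Step 5: +4 fires, +5 burnt (F count now 4)
Step 6: +2 fires, +4 burnt (F count now 2)
Step 7: +1 fires, +2 burnt (F count now 1)
Step 8: +0 fires, +1 burnt (F count now 0)
Fire out after step 8
Initially T: 22, now '.': 28
Total burnt (originally-T cells now '.'): 20

Answer: 20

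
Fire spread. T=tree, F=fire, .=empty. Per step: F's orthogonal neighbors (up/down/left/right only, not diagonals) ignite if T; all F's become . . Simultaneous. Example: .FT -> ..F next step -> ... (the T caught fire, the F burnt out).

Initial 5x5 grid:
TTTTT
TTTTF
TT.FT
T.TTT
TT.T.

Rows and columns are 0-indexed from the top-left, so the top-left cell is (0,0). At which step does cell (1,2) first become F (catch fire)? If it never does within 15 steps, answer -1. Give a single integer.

Step 1: cell (1,2)='T' (+4 fires, +2 burnt)
Step 2: cell (1,2)='F' (+5 fires, +4 burnt)
  -> target ignites at step 2
Step 3: cell (1,2)='.' (+2 fires, +5 burnt)
Step 4: cell (1,2)='.' (+3 fires, +2 burnt)
Step 5: cell (1,2)='.' (+2 fires, +3 burnt)
Step 6: cell (1,2)='.' (+1 fires, +2 burnt)
Step 7: cell (1,2)='.' (+1 fires, +1 burnt)
Step 8: cell (1,2)='.' (+1 fires, +1 burnt)
Step 9: cell (1,2)='.' (+0 fires, +1 burnt)
  fire out at step 9

2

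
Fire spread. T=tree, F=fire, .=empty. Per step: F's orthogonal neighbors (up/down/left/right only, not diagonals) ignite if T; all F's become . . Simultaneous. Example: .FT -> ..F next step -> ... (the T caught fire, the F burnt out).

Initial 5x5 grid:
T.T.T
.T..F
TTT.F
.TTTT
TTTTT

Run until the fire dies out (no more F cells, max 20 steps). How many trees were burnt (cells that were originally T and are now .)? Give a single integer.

Step 1: +2 fires, +2 burnt (F count now 2)
Step 2: +2 fires, +2 burnt (F count now 2)
Step 3: +2 fires, +2 burnt (F count now 2)
Step 4: +3 fires, +2 burnt (F count now 3)
Step 5: +2 fires, +3 burnt (F count now 2)
Step 6: +3 fires, +2 burnt (F count now 3)
Step 7: +0 fires, +3 burnt (F count now 0)
Fire out after step 7
Initially T: 16, now '.': 23
Total burnt (originally-T cells now '.'): 14

Answer: 14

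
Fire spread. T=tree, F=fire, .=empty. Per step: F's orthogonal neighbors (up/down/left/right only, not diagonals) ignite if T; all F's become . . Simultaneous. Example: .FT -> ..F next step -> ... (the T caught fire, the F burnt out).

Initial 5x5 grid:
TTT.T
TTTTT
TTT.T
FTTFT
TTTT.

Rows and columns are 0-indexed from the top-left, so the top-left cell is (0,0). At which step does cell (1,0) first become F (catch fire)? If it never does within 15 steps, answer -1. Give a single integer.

Step 1: cell (1,0)='T' (+6 fires, +2 burnt)
Step 2: cell (1,0)='F' (+6 fires, +6 burnt)
  -> target ignites at step 2
Step 3: cell (1,0)='.' (+4 fires, +6 burnt)
Step 4: cell (1,0)='.' (+4 fires, +4 burnt)
Step 5: cell (1,0)='.' (+0 fires, +4 burnt)
  fire out at step 5

2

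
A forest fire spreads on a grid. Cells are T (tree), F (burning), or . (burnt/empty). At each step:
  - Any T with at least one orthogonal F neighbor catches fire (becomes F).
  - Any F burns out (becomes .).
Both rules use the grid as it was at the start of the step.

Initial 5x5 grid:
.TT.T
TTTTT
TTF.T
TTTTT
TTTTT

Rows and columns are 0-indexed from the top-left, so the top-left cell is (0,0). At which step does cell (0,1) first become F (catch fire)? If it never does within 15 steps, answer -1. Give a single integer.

Step 1: cell (0,1)='T' (+3 fires, +1 burnt)
Step 2: cell (0,1)='T' (+7 fires, +3 burnt)
Step 3: cell (0,1)='F' (+7 fires, +7 burnt)
  -> target ignites at step 3
Step 4: cell (0,1)='.' (+4 fires, +7 burnt)
Step 5: cell (0,1)='.' (+0 fires, +4 burnt)
  fire out at step 5

3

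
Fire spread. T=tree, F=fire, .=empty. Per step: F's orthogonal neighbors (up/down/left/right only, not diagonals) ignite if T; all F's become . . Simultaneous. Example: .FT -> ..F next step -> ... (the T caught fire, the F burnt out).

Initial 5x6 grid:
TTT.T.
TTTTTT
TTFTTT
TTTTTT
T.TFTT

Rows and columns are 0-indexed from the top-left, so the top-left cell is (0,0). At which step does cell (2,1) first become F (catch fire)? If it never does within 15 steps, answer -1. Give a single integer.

Step 1: cell (2,1)='F' (+7 fires, +2 burnt)
  -> target ignites at step 1
Step 2: cell (2,1)='.' (+8 fires, +7 burnt)
Step 3: cell (2,1)='.' (+6 fires, +8 burnt)
Step 4: cell (2,1)='.' (+4 fires, +6 burnt)
Step 5: cell (2,1)='.' (+0 fires, +4 burnt)
  fire out at step 5

1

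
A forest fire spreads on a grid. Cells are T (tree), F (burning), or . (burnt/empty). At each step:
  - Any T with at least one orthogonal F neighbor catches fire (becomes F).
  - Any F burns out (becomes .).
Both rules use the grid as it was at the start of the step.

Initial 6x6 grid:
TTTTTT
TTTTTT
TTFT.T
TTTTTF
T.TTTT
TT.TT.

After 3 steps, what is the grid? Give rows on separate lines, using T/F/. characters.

Step 1: 7 trees catch fire, 2 burn out
  TTTTTT
  TTFTTT
  TF.F.F
  TTFTF.
  T.TTTF
  TT.TT.
Step 2: 9 trees catch fire, 7 burn out
  TTFTTT
  TF.FTF
  F.....
  TF.F..
  T.FTF.
  TT.TT.
Step 3: 8 trees catch fire, 9 burn out
  TF.FTF
  F...F.
  ......
  F.....
  T..F..
  TT.TF.

TF.FTF
F...F.
......
F.....
T..F..
TT.TF.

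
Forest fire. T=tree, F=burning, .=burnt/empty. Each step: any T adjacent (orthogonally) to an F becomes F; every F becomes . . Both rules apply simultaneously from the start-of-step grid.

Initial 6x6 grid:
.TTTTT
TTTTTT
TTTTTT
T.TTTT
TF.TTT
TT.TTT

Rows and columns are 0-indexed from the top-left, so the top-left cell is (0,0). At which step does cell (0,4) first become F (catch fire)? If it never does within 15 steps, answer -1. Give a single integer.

Step 1: cell (0,4)='T' (+2 fires, +1 burnt)
Step 2: cell (0,4)='T' (+2 fires, +2 burnt)
Step 3: cell (0,4)='T' (+1 fires, +2 burnt)
Step 4: cell (0,4)='T' (+2 fires, +1 burnt)
Step 5: cell (0,4)='T' (+2 fires, +2 burnt)
Step 6: cell (0,4)='T' (+4 fires, +2 burnt)
Step 7: cell (0,4)='T' (+4 fires, +4 burnt)
Step 8: cell (0,4)='T' (+5 fires, +4 burnt)
Step 9: cell (0,4)='F' (+5 fires, +5 burnt)
  -> target ignites at step 9
Step 10: cell (0,4)='.' (+3 fires, +5 burnt)
Step 11: cell (0,4)='.' (+1 fires, +3 burnt)
Step 12: cell (0,4)='.' (+0 fires, +1 burnt)
  fire out at step 12

9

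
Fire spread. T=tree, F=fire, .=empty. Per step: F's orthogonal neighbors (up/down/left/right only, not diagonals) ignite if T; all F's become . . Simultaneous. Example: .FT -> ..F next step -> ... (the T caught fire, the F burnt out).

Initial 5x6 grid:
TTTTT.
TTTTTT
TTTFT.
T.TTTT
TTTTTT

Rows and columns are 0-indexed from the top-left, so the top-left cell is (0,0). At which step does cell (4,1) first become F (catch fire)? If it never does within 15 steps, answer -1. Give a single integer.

Step 1: cell (4,1)='T' (+4 fires, +1 burnt)
Step 2: cell (4,1)='T' (+7 fires, +4 burnt)
Step 3: cell (4,1)='T' (+8 fires, +7 burnt)
Step 4: cell (4,1)='F' (+5 fires, +8 burnt)
  -> target ignites at step 4
Step 5: cell (4,1)='.' (+2 fires, +5 burnt)
Step 6: cell (4,1)='.' (+0 fires, +2 burnt)
  fire out at step 6

4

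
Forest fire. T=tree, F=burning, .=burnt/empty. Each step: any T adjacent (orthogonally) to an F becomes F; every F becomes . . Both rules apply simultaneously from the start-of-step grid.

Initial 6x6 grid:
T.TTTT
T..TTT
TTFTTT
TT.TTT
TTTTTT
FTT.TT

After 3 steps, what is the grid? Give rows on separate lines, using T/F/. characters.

Step 1: 4 trees catch fire, 2 burn out
  T.TTTT
  T..TTT
  TF.FTT
  TT.TTT
  FTTTTT
  .FT.TT
Step 2: 8 trees catch fire, 4 burn out
  T.TTTT
  T..FTT
  F...FT
  FF.FTT
  .FTTTT
  ..F.TT
Step 3: 7 trees catch fire, 8 burn out
  T.TFTT
  F...FT
  .....F
  ....FT
  ..FFTT
  ....TT

T.TFTT
F...FT
.....F
....FT
..FFTT
....TT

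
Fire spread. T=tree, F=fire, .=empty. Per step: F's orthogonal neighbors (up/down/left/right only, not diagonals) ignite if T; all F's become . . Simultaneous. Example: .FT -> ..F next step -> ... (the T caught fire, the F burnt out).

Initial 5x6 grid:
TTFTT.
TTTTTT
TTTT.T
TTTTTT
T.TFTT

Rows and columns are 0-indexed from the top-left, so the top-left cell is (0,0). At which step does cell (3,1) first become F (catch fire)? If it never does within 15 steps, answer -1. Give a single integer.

Step 1: cell (3,1)='T' (+6 fires, +2 burnt)
Step 2: cell (3,1)='T' (+9 fires, +6 burnt)
Step 3: cell (3,1)='F' (+5 fires, +9 burnt)
  -> target ignites at step 3
Step 4: cell (3,1)='.' (+4 fires, +5 burnt)
Step 5: cell (3,1)='.' (+1 fires, +4 burnt)
Step 6: cell (3,1)='.' (+0 fires, +1 burnt)
  fire out at step 6

3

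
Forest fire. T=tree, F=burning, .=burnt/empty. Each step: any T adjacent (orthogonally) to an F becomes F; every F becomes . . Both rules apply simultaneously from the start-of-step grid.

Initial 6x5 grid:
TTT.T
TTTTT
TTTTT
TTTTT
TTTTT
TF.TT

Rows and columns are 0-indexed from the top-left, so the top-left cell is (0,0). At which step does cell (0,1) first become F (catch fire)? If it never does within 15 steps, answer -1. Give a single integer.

Step 1: cell (0,1)='T' (+2 fires, +1 burnt)
Step 2: cell (0,1)='T' (+3 fires, +2 burnt)
Step 3: cell (0,1)='T' (+4 fires, +3 burnt)
Step 4: cell (0,1)='T' (+6 fires, +4 burnt)
Step 5: cell (0,1)='F' (+6 fires, +6 burnt)
  -> target ignites at step 5
Step 6: cell (0,1)='.' (+4 fires, +6 burnt)
Step 7: cell (0,1)='.' (+1 fires, +4 burnt)
Step 8: cell (0,1)='.' (+1 fires, +1 burnt)
Step 9: cell (0,1)='.' (+0 fires, +1 burnt)
  fire out at step 9

5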